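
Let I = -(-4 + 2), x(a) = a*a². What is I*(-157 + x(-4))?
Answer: -442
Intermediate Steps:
x(a) = a³
I = 2 (I = -1*(-2) = 2)
I*(-157 + x(-4)) = 2*(-157 + (-4)³) = 2*(-157 - 64) = 2*(-221) = -442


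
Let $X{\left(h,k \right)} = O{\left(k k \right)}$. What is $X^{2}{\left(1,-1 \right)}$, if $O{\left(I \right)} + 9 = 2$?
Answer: $49$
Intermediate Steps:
$O{\left(I \right)} = -7$ ($O{\left(I \right)} = -9 + 2 = -7$)
$X{\left(h,k \right)} = -7$
$X^{2}{\left(1,-1 \right)} = \left(-7\right)^{2} = 49$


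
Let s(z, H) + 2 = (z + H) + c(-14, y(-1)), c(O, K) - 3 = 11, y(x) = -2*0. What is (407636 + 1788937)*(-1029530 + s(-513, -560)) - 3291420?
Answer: -2263771656063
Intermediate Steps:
y(x) = 0
c(O, K) = 14 (c(O, K) = 3 + 11 = 14)
s(z, H) = 12 + H + z (s(z, H) = -2 + ((z + H) + 14) = -2 + ((H + z) + 14) = -2 + (14 + H + z) = 12 + H + z)
(407636 + 1788937)*(-1029530 + s(-513, -560)) - 3291420 = (407636 + 1788937)*(-1029530 + (12 - 560 - 513)) - 3291420 = 2196573*(-1029530 - 1061) - 3291420 = 2196573*(-1030591) - 3291420 = -2263768364643 - 3291420 = -2263771656063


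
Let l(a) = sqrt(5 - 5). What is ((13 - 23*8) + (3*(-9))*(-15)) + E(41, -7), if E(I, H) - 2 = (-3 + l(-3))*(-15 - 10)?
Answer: 311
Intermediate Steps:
l(a) = 0 (l(a) = sqrt(0) = 0)
E(I, H) = 77 (E(I, H) = 2 + (-3 + 0)*(-15 - 10) = 2 - 3*(-25) = 2 + 75 = 77)
((13 - 23*8) + (3*(-9))*(-15)) + E(41, -7) = ((13 - 23*8) + (3*(-9))*(-15)) + 77 = ((13 - 184) - 27*(-15)) + 77 = (-171 + 405) + 77 = 234 + 77 = 311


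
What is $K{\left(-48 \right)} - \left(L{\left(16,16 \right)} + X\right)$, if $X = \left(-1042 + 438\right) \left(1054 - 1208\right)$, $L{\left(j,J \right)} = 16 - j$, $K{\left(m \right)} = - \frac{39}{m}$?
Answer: $- \frac{1488243}{16} \approx -93015.0$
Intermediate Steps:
$X = 93016$ ($X = \left(-604\right) \left(-154\right) = 93016$)
$K{\left(-48 \right)} - \left(L{\left(16,16 \right)} + X\right) = - \frac{39}{-48} - \left(\left(16 - 16\right) + 93016\right) = \left(-39\right) \left(- \frac{1}{48}\right) - \left(\left(16 - 16\right) + 93016\right) = \frac{13}{16} - \left(0 + 93016\right) = \frac{13}{16} - 93016 = - \frac{1488243}{16}$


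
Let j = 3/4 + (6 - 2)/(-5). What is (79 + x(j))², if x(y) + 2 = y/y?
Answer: 6084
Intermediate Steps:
j = -1/20 (j = 3*(¼) + 4*(-⅕) = ¾ - ⅘ = -1/20 ≈ -0.050000)
x(y) = -1 (x(y) = -2 + y/y = -2 + 1 = -1)
(79 + x(j))² = (79 - 1)² = 78² = 6084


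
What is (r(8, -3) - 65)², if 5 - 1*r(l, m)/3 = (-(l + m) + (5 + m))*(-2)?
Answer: 4624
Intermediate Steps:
r(l, m) = 45 - 6*l (r(l, m) = 15 - 3*(-(l + m) + (5 + m))*(-2) = 15 - 3*((-l - m) + (5 + m))*(-2) = 15 - 3*(5 - l)*(-2) = 15 - 3*(-10 + 2*l) = 15 + (30 - 6*l) = 45 - 6*l)
(r(8, -3) - 65)² = ((45 - 6*8) - 65)² = ((45 - 48) - 65)² = (-3 - 65)² = (-68)² = 4624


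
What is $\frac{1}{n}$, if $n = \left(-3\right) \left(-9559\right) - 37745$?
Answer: $- \frac{1}{9068} \approx -0.00011028$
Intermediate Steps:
$n = -9068$ ($n = 28677 - 37745 = -9068$)
$\frac{1}{n} = \frac{1}{-9068} = - \frac{1}{9068}$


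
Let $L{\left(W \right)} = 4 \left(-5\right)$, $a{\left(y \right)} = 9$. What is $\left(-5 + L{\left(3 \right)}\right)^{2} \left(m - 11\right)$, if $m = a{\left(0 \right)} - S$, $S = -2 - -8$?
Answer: $-5000$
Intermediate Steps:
$S = 6$ ($S = -2 + 8 = 6$)
$L{\left(W \right)} = -20$
$m = 3$ ($m = 9 - 6 = 3$)
$\left(-5 + L{\left(3 \right)}\right)^{2} \left(m - 11\right) = \left(-5 - 20\right)^{2} \left(3 - 11\right) = \left(-25\right)^{2} \left(-8\right) = 625 \left(-8\right) = -5000$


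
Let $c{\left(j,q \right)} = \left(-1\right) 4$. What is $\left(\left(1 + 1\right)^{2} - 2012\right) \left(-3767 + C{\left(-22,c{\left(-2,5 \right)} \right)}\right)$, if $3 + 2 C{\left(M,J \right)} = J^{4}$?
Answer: $7310124$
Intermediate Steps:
$c{\left(j,q \right)} = -4$
$C{\left(M,J \right)} = - \frac{3}{2} + \frac{J^{4}}{2}$
$\left(\left(1 + 1\right)^{2} - 2012\right) \left(-3767 + C{\left(-22,c{\left(-2,5 \right)} \right)}\right) = \left(\left(1 + 1\right)^{2} - 2012\right) \left(-3767 - \left(\frac{3}{2} - \frac{\left(-4\right)^{4}}{2}\right)\right) = \left(2^{2} - 2012\right) \left(-3767 + \left(- \frac{3}{2} + \frac{1}{2} \cdot 256\right)\right) = \left(4 - 2012\right) \left(-3767 + \left(- \frac{3}{2} + 128\right)\right) = - 2008 \left(-3767 + \frac{253}{2}\right) = \left(-2008\right) \left(- \frac{7281}{2}\right) = 7310124$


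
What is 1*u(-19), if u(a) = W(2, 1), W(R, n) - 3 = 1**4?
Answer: 4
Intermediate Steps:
W(R, n) = 4 (W(R, n) = 3 + 1**4 = 3 + 1 = 4)
u(a) = 4
1*u(-19) = 1*4 = 4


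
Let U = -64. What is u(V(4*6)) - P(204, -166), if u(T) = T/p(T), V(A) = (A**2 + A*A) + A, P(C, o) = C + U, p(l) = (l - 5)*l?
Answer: -163939/1171 ≈ -140.00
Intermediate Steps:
p(l) = l*(-5 + l) (p(l) = (-5 + l)*l = l*(-5 + l))
P(C, o) = -64 + C (P(C, o) = C - 64 = -64 + C)
V(A) = A + 2*A**2 (V(A) = (A**2 + A**2) + A = 2*A**2 + A = A + 2*A**2)
u(T) = 1/(-5 + T) (u(T) = T/((T*(-5 + T))) = T*(1/(T*(-5 + T))) = 1/(-5 + T))
u(V(4*6)) - P(204, -166) = 1/(-5 + (4*6)*(1 + 2*(4*6))) - (-64 + 204) = 1/(-5 + 24*(1 + 2*24)) - 1*140 = 1/(-5 + 24*(1 + 48)) - 140 = 1/(-5 + 24*49) - 140 = 1/(-5 + 1176) - 140 = 1/1171 - 140 = -163939/1171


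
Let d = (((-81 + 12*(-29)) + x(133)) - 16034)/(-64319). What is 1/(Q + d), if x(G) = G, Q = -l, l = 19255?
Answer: -64319/1238446015 ≈ -5.1935e-5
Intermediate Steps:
Q = -19255 (Q = -1*19255 = -19255)
d = 16330/64319 (d = (((-81 + 12*(-29)) + 133) - 16034)/(-64319) = (((-81 - 348) + 133) - 16034)*(-1/64319) = ((-429 + 133) - 16034)*(-1/64319) = (-296 - 16034)*(-1/64319) = -16330*(-1/64319) = 16330/64319 ≈ 0.25389)
1/(Q + d) = 1/(-19255 + 16330/64319) = 1/(-1238446015/64319) = -64319/1238446015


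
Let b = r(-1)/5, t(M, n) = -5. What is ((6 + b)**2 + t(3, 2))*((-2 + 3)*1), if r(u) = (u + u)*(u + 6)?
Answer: 11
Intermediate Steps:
r(u) = 2*u*(6 + u) (r(u) = (2*u)*(6 + u) = 2*u*(6 + u))
b = -2 (b = (2*(-1)*(6 - 1))/5 = (2*(-1)*5)*(1/5) = -10*1/5 = -2)
((6 + b)**2 + t(3, 2))*((-2 + 3)*1) = ((6 - 2)**2 - 5)*((-2 + 3)*1) = (4**2 - 5)*(1*1) = (16 - 5)*1 = 11*1 = 11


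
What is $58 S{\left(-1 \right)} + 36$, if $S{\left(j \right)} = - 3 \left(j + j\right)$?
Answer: $384$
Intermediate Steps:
$S{\left(j \right)} = - 6 j$ ($S{\left(j \right)} = - 3 \cdot 2 j = - 6 j$)
$58 S{\left(-1 \right)} + 36 = 58 \left(\left(-6\right) \left(-1\right)\right) + 36 = 58 \cdot 6 + 36 = 348 + 36 = 384$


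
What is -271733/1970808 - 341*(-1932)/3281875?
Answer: 58085460103/923992215000 ≈ 0.062864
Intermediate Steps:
-271733/1970808 - 341*(-1932)/3281875 = -271733*1/1970808 + 658812*(1/3281875) = -38819/281544 + 658812/3281875 = 58085460103/923992215000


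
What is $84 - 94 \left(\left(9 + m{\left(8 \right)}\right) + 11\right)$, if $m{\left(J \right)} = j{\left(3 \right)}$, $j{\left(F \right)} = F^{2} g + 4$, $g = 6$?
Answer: $-7248$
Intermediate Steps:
$j{\left(F \right)} = 4 + 6 F^{2}$ ($j{\left(F \right)} = F^{2} \cdot 6 + 4 = 6 F^{2} + 4 = 4 + 6 F^{2}$)
$m{\left(J \right)} = 58$ ($m{\left(J \right)} = 4 + 6 \cdot 3^{2} = 4 + 6 \cdot 9 = 4 + 54 = 58$)
$84 - 94 \left(\left(9 + m{\left(8 \right)}\right) + 11\right) = 84 - 94 \left(\left(9 + 58\right) + 11\right) = 84 - 94 \left(67 + 11\right) = 84 - 7332 = -7248$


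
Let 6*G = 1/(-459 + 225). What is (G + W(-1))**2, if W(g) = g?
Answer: 1974025/1971216 ≈ 1.0014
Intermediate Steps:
G = -1/1404 (G = 1/(6*(-459 + 225)) = (1/6)/(-234) = (1/6)*(-1/234) = -1/1404 ≈ -0.00071225)
(G + W(-1))**2 = (-1/1404 - 1)**2 = (-1405/1404)**2 = 1974025/1971216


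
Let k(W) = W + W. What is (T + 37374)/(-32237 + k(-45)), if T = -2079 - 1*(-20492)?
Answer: -55787/32327 ≈ -1.7257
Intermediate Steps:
T = 18413 (T = -2079 + 20492 = 18413)
k(W) = 2*W
(T + 37374)/(-32237 + k(-45)) = (18413 + 37374)/(-32237 + 2*(-45)) = 55787/(-32237 - 90) = 55787/(-32327) = 55787*(-1/32327) = -55787/32327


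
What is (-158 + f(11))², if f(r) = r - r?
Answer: 24964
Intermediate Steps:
f(r) = 0
(-158 + f(11))² = (-158 + 0)² = (-158)² = 24964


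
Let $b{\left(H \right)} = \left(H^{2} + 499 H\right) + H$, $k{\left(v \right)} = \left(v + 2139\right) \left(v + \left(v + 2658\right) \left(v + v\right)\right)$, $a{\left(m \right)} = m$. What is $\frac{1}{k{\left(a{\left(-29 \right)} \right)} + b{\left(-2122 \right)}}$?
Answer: $- \frac{1}{318356326} \approx -3.1411 \cdot 10^{-9}$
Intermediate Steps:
$k{\left(v \right)} = \left(2139 + v\right) \left(v + 2 v \left(2658 + v\right)\right)$ ($k{\left(v \right)} = \left(2139 + v\right) \left(v + \left(2658 + v\right) 2 v\right) = \left(2139 + v\right) \left(v + 2 v \left(2658 + v\right)\right)$)
$b{\left(H \right)} = H^{2} + 500 H$
$\frac{1}{k{\left(a{\left(-29 \right)} \right)} + b{\left(-2122 \right)}} = \frac{1}{- 29 \left(11373063 + 2 \left(-29\right)^{2} + 9595 \left(-29\right)\right) - 2122 \left(500 - 2122\right)} = \frac{1}{- 29 \left(11373063 + 2 \cdot 841 - 278255\right) - -3441884} = \frac{1}{- 29 \left(11373063 + 1682 - 278255\right) + 3441884} = \frac{1}{\left(-29\right) 11096490 + 3441884} = \frac{1}{-321798210 + 3441884} = \frac{1}{-318356326} = - \frac{1}{318356326}$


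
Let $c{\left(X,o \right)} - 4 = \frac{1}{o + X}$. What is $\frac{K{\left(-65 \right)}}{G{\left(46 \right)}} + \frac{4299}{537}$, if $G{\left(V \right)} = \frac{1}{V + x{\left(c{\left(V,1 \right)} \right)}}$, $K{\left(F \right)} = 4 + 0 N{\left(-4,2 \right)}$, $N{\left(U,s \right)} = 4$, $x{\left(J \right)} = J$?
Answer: $\frac{1750667}{8413} \approx 208.09$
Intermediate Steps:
$c{\left(X,o \right)} = 4 + \frac{1}{X + o}$ ($c{\left(X,o \right)} = 4 + \frac{1}{o + X} = 4 + \frac{1}{X + o}$)
$K{\left(F \right)} = 4$ ($K{\left(F \right)} = 4 + 0 \cdot 4 = 4 + 0 = 4$)
$G{\left(V \right)} = \frac{1}{V + \frac{5 + 4 V}{1 + V}}$ ($G{\left(V \right)} = \frac{1}{V + \frac{1 + 4 V + 4 \cdot 1}{V + 1}} = \frac{1}{V + \frac{1 + 4 V + 4}{1 + V}} = \frac{1}{V + \frac{5 + 4 V}{1 + V}}$)
$\frac{K{\left(-65 \right)}}{G{\left(46 \right)}} + \frac{4299}{537} = \frac{4}{\frac{1}{5 + 46^{2} + 5 \cdot 46} \left(1 + 46\right)} + \frac{4299}{537} = \frac{4}{\frac{1}{5 + 2116 + 230} \cdot 47} + 4299 \cdot \frac{1}{537} = \frac{4}{\frac{1}{2351} \cdot 47} + \frac{1433}{179} = \frac{4}{\frac{47}{2351}} + \frac{1433}{179} = 4 \cdot \frac{2351}{47} + \frac{1433}{179} = \frac{9404}{47} + \frac{1433}{179} = \frac{1750667}{8413}$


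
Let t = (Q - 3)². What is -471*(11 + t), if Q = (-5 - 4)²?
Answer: -2870745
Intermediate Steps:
Q = 81 (Q = (-9)² = 81)
t = 6084 (t = (81 - 3)² = 78² = 6084)
-471*(11 + t) = -471*(11 + 6084) = -471*6095 = -2870745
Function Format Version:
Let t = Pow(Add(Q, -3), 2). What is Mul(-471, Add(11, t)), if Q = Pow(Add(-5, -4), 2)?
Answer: -2870745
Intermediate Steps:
Q = 81 (Q = Pow(-9, 2) = 81)
t = 6084 (t = Pow(Add(81, -3), 2) = Pow(78, 2) = 6084)
Mul(-471, Add(11, t)) = Mul(-471, Add(11, 6084)) = Mul(-471, 6095) = -2870745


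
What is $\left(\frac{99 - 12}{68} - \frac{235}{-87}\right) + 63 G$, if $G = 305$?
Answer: $\frac{113699489}{5916} \approx 19219.0$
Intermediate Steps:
$\left(\frac{99 - 12}{68} - \frac{235}{-87}\right) + 63 G = \left(\frac{99 - 12}{68} - \frac{235}{-87}\right) + 63 \cdot 305 = \left(87 \cdot \frac{1}{68} - - \frac{235}{87}\right) + 19215 = \left(\frac{87}{68} + \frac{235}{87}\right) + 19215 = \frac{23549}{5916} + 19215 = \frac{113699489}{5916}$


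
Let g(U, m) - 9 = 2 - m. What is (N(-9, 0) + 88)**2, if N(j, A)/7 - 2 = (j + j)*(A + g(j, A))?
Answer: 1648656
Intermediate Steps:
g(U, m) = 11 - m (g(U, m) = 9 + (2 - m) = 11 - m)
N(j, A) = 14 + 154*j (N(j, A) = 14 + 7*((j + j)*(A + (11 - A))) = 14 + 7*((2*j)*11) = 14 + 7*(22*j) = 14 + 154*j)
(N(-9, 0) + 88)**2 = ((14 + 154*(-9)) + 88)**2 = ((14 - 1386) + 88)**2 = (-1372 + 88)**2 = (-1284)**2 = 1648656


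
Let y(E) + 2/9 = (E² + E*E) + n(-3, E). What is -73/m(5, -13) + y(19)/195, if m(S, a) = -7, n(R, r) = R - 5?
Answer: 173083/12285 ≈ 14.089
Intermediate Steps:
n(R, r) = -5 + R
y(E) = -74/9 + 2*E² (y(E) = -2/9 + ((E² + E*E) + (-5 - 3)) = -2/9 + ((E² + E²) - 8) = -2/9 + (2*E² - 8) = -2/9 + (-8 + 2*E²) = -74/9 + 2*E²)
-73/m(5, -13) + y(19)/195 = -73/(-7) + (-74/9 + 2*19²)/195 = -73*(-⅐) + (-74/9 + 2*361)*(1/195) = 73/7 + (-74/9 + 722)*(1/195) = 73/7 + (6424/9)*(1/195) = 73/7 + 6424/1755 = 173083/12285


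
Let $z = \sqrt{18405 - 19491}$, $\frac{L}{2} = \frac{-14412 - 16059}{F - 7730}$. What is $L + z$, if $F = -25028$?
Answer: $\frac{30471}{16379} + i \sqrt{1086} \approx 1.8604 + 32.955 i$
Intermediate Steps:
$L = \frac{30471}{16379}$ ($L = 2 \frac{-14412 - 16059}{-25028 - 7730} = 2 \left(- \frac{30471}{-32758}\right) = 2 \left(\left(-30471\right) \left(- \frac{1}{32758}\right)\right) = 2 \cdot \frac{30471}{32758} = \frac{30471}{16379} \approx 1.8604$)
$z = i \sqrt{1086}$ ($z = \sqrt{-1086} = i \sqrt{1086} \approx 32.955 i$)
$L + z = \frac{30471}{16379} + i \sqrt{1086}$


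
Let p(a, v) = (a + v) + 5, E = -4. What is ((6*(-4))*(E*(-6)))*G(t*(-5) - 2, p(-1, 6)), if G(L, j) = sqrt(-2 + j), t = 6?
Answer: -1152*sqrt(2) ≈ -1629.2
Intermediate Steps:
p(a, v) = 5 + a + v
((6*(-4))*(E*(-6)))*G(t*(-5) - 2, p(-1, 6)) = ((6*(-4))*(-4*(-6)))*sqrt(-2 + (5 - 1 + 6)) = (-24*24)*sqrt(-2 + 10) = -1152*sqrt(2)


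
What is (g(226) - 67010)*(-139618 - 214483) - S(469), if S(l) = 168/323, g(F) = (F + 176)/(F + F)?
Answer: 1732096038776789/72998 ≈ 2.3728e+10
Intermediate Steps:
g(F) = (176 + F)/(2*F) (g(F) = (176 + F)/((2*F)) = (176 + F)*(1/(2*F)) = (176 + F)/(2*F))
S(l) = 168/323 (S(l) = 168*(1/323) = 168/323)
(g(226) - 67010)*(-139618 - 214483) - S(469) = ((1/2)*(176 + 226)/226 - 67010)*(-139618 - 214483) - 1*168/323 = ((1/2)*(1/226)*402 - 67010)*(-354101) - 168/323 = (201/226 - 67010)*(-354101) - 168/323 = -15144059/226*(-354101) - 168/323 = 5362526435959/226 - 168/323 = 1732096038776789/72998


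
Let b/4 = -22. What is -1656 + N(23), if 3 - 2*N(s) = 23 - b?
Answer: -1710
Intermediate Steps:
b = -88 (b = 4*(-22) = -88)
N(s) = -54 (N(s) = 3/2 - (23 - 1*(-88))/2 = 3/2 - (23 + 88)/2 = 3/2 - 1/2*111 = 3/2 - 111/2 = -54)
-1656 + N(23) = -1656 - 54 = -1710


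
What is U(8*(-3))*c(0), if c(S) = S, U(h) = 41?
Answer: 0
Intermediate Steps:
U(8*(-3))*c(0) = 41*0 = 0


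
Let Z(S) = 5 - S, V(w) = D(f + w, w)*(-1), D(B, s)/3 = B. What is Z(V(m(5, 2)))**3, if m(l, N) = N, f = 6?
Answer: 24389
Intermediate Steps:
D(B, s) = 3*B
V(w) = -18 - 3*w (V(w) = (3*(6 + w))*(-1) = (18 + 3*w)*(-1) = -18 - 3*w)
Z(V(m(5, 2)))**3 = (5 - (-18 - 3*2))**3 = (5 - (-18 - 6))**3 = (5 - 1*(-24))**3 = (5 + 24)**3 = 29**3 = 24389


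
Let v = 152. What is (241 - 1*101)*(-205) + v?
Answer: -28548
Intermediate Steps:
(241 - 1*101)*(-205) + v = (241 - 1*101)*(-205) + 152 = (241 - 101)*(-205) + 152 = 140*(-205) + 152 = -28700 + 152 = -28548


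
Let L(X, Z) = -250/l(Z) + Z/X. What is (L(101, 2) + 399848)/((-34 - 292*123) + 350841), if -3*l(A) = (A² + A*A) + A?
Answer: 40392225/31803991 ≈ 1.2700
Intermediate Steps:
l(A) = -2*A²/3 - A/3 (l(A) = -((A² + A*A) + A)/3 = -((A² + A²) + A)/3 = -(2*A² + A)/3 = -(A + 2*A²)/3 = -2*A²/3 - A/3)
L(X, Z) = Z/X + 750/(Z*(1 + 2*Z)) (L(X, Z) = -250*(-3/(Z*(1 + 2*Z))) + Z/X = -(-750)/(Z*(1 + 2*Z)) + Z/X = 750/(Z*(1 + 2*Z)) + Z/X = Z/X + 750/(Z*(1 + 2*Z)))
(L(101, 2) + 399848)/((-34 - 292*123) + 350841) = ((2/101 + 750/(2*(1 + 2*2))) + 399848)/((-34 - 292*123) + 350841) = ((2*(1/101) + 750*(½)/(1 + 4)) + 399848)/((-34 - 35916) + 350841) = ((2/101 + 750*(½)/5) + 399848)/(-35950 + 350841) = ((2/101 + 750*(½)*(⅕)) + 399848)/314891 = ((2/101 + 75) + 399848)*(1/314891) = (7577/101 + 399848)*(1/314891) = (40392225/101)*(1/314891) = 40392225/31803991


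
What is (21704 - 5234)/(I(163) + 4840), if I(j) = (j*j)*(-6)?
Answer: -135/1267 ≈ -0.10655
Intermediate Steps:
I(j) = -6*j² (I(j) = j²*(-6) = -6*j²)
(21704 - 5234)/(I(163) + 4840) = (21704 - 5234)/(-6*163² + 4840) = 16470/(-6*26569 + 4840) = 16470/(-159414 + 4840) = 16470/(-154574) = 16470*(-1/154574) = -135/1267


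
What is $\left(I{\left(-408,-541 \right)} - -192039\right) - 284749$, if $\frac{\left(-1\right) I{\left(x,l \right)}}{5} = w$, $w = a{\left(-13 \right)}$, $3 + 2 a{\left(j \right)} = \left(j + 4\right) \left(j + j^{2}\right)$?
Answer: $- \frac{178385}{2} \approx -89193.0$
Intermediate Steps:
$a{\left(j \right)} = - \frac{3}{2} + \frac{\left(4 + j\right) \left(j + j^{2}\right)}{2}$ ($a{\left(j \right)} = - \frac{3}{2} + \frac{\left(j + 4\right) \left(j + j^{2}\right)}{2} = - \frac{3}{2} + \frac{\left(4 + j\right) \left(j + j^{2}\right)}{2}$)
$w = - \frac{1407}{2}$ ($w = - \frac{3}{2} + \frac{\left(-13\right)^{3}}{2} + 2 \left(-13\right) + \frac{5 \left(-13\right)^{2}}{2} = - \frac{3}{2} + \frac{1}{2} \left(-2197\right) - 26 + \frac{5}{2} \cdot 169 = - \frac{3}{2} - \frac{2197}{2} - 26 + \frac{845}{2} = - \frac{1407}{2} \approx -703.5$)
$I{\left(x,l \right)} = \frac{7035}{2}$ ($I{\left(x,l \right)} = \left(-5\right) \left(- \frac{1407}{2}\right) = \frac{7035}{2}$)
$\left(I{\left(-408,-541 \right)} - -192039\right) - 284749 = \left(\frac{7035}{2} - -192039\right) - 284749 = \left(\frac{7035}{2} + 192039\right) - 284749 = \frac{391113}{2} - 284749 = - \frac{178385}{2}$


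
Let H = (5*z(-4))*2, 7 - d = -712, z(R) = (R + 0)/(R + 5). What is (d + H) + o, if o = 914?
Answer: 1593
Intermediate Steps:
z(R) = R/(5 + R)
d = 719 (d = 7 - 1*(-712) = 7 + 712 = 719)
H = -40 (H = (5*(-4/(5 - 4)))*2 = (5*(-4/1))*2 = (5*(-4*1))*2 = (5*(-4))*2 = -20*2 = -40)
(d + H) + o = (719 - 40) + 914 = 679 + 914 = 1593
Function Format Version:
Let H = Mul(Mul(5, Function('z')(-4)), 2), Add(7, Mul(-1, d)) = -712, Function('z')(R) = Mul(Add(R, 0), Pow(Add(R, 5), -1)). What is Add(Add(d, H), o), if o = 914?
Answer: 1593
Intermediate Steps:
Function('z')(R) = Mul(R, Pow(Add(5, R), -1))
d = 719 (d = Add(7, Mul(-1, -712)) = Add(7, 712) = 719)
H = -40 (H = Mul(Mul(5, Mul(-4, Pow(Add(5, -4), -1))), 2) = Mul(Mul(5, Mul(-4, Pow(1, -1))), 2) = Mul(Mul(5, Mul(-4, 1)), 2) = Mul(Mul(5, -4), 2) = Mul(-20, 2) = -40)
Add(Add(d, H), o) = Add(Add(719, -40), 914) = Add(679, 914) = 1593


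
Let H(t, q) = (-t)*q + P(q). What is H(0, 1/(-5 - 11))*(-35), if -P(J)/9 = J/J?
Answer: 315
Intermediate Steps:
P(J) = -9 (P(J) = -9*J/J = -9*1 = -9)
H(t, q) = -9 - q*t (H(t, q) = (-t)*q - 9 = -q*t - 9 = -9 - q*t)
H(0, 1/(-5 - 11))*(-35) = (-9 - 1*0/(-5 - 11))*(-35) = (-9 - 1*0/(-16))*(-35) = (-9 - 1*(-1/16)*0)*(-35) = (-9 + 0)*(-35) = -9*(-35) = 315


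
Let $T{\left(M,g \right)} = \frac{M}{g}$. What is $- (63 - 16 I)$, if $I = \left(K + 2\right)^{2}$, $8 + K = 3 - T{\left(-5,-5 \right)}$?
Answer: $193$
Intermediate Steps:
$K = -6$ ($K = -8 + \left(3 - - \frac{5}{-5}\right) = -8 + \left(3 - \left(-5\right) \left(- \frac{1}{5}\right)\right) = -8 + \left(3 - 1\right) = -8 + 2 = -6$)
$I = 16$ ($I = \left(-6 + 2\right)^{2} = \left(-4\right)^{2} = 16$)
$- (63 - 16 I) = - (63 - 256) = \left(-1\right) \left(-193\right) = 193$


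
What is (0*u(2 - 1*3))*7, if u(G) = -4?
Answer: 0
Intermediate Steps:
(0*u(2 - 1*3))*7 = (0*(-4))*7 = 0*7 = 0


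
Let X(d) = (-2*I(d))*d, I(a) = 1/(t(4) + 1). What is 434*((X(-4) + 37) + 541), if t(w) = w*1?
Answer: 1257732/5 ≈ 2.5155e+5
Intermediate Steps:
t(w) = w
I(a) = 1/5 (I(a) = 1/(4 + 1) = 1/5)
X(d) = -2*d/5 (X(d) = (-2*1/5)*d = -2*d/5)
434*((X(-4) + 37) + 541) = 434*((-2/5*(-4) + 37) + 541) = 434*((8/5 + 37) + 541) = 434*(193/5 + 541) = 434*(2898/5) = 1257732/5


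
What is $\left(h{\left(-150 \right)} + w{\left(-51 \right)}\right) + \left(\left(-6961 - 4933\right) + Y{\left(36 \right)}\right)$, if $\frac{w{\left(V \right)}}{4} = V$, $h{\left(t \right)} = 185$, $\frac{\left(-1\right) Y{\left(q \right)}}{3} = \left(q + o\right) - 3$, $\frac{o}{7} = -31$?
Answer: $-11361$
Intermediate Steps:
$o = -217$ ($o = 7 \left(-31\right) = -217$)
$Y{\left(q \right)} = 660 - 3 q$ ($Y{\left(q \right)} = - 3 \left(\left(q - 217\right) - 3\right) = - 3 \left(\left(-217 + q\right) - 3\right) = - 3 \left(-220 + q\right) = 660 - 3 q$)
$w{\left(V \right)} = 4 V$
$\left(h{\left(-150 \right)} + w{\left(-51 \right)}\right) + \left(\left(-6961 - 4933\right) + Y{\left(36 \right)}\right) = \left(185 + 4 \left(-51\right)\right) + \left(\left(-6961 - 4933\right) + \left(660 - 108\right)\right) = \left(185 - 204\right) + \left(-11894 + \left(660 - 108\right)\right) = -19 + \left(-11894 + 552\right) = -19 - 11342 = -11361$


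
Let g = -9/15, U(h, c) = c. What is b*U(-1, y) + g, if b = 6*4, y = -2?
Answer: -243/5 ≈ -48.600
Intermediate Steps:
b = 24
g = -⅗ (g = -9*1/15 = -⅗ ≈ -0.60000)
b*U(-1, y) + g = 24*(-2) - ⅗ = -48 - ⅗ = -243/5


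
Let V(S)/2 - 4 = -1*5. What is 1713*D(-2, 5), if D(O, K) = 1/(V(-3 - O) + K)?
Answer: 571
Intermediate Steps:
V(S) = -2 (V(S) = 8 + 2*(-1*5) = 8 + 2*(-5) = 8 - 10 = -2)
D(O, K) = 1/(-2 + K)
1713*D(-2, 5) = 1713/(-2 + 5) = 1713/3 = 1713*(⅓) = 571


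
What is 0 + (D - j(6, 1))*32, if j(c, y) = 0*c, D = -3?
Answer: -96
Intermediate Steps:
j(c, y) = 0
0 + (D - j(6, 1))*32 = 0 + (-3 - 1*0)*32 = 0 + (-3 + 0)*32 = 0 - 3*32 = 0 - 96 = -96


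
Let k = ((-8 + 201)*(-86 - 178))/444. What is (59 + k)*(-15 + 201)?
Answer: -383718/37 ≈ -10371.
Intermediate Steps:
k = -4246/37 (k = (193*(-264))*(1/444) = -50952*1/444 = -4246/37 ≈ -114.76)
(59 + k)*(-15 + 201) = (59 - 4246/37)*(-15 + 201) = -2063/37*186 = -383718/37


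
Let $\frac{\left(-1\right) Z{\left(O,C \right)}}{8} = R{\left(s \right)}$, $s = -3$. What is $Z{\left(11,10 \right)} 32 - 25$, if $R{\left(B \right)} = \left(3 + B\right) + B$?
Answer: $743$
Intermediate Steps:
$R{\left(B \right)} = 3 + 2 B$
$Z{\left(O,C \right)} = 24$ ($Z{\left(O,C \right)} = - 8 \left(3 + 2 \left(-3\right)\right) = - 8 \left(3 - 6\right) = \left(-8\right) \left(-3\right) = 24$)
$Z{\left(11,10 \right)} 32 - 25 = 24 \cdot 32 - 25 = 768 - 25 = 743$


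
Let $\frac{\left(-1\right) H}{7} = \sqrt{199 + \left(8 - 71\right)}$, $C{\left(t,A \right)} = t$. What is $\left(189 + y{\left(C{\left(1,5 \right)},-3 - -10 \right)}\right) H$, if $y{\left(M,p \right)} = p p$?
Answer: $- 3332 \sqrt{34} \approx -19429.0$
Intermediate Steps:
$y{\left(M,p \right)} = p^{2}$
$H = - 14 \sqrt{34}$ ($H = - 7 \sqrt{199 + \left(8 - 71\right)} = - 7 \sqrt{199 - 63} = - 7 \sqrt{136} = - 7 \cdot 2 \sqrt{34} = - 14 \sqrt{34} \approx -81.633$)
$\left(189 + y{\left(C{\left(1,5 \right)},-3 - -10 \right)}\right) H = \left(189 + \left(-3 - -10\right)^{2}\right) \left(- 14 \sqrt{34}\right) = \left(189 + \left(-3 + 10\right)^{2}\right) \left(- 14 \sqrt{34}\right) = \left(189 + 7^{2}\right) \left(- 14 \sqrt{34}\right) = \left(189 + 49\right) \left(- 14 \sqrt{34}\right) = 238 \left(- 14 \sqrt{34}\right) = - 3332 \sqrt{34}$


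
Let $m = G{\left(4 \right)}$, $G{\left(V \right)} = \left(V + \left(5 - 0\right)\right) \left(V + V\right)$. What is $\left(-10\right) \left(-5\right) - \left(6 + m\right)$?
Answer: $-28$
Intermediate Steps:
$G{\left(V \right)} = 2 V \left(5 + V\right)$ ($G{\left(V \right)} = \left(V + \left(5 + 0\right)\right) 2 V = \left(V + 5\right) 2 V = \left(5 + V\right) 2 V = 2 V \left(5 + V\right)$)
$m = 72$ ($m = 2 \cdot 4 \left(5 + 4\right) = 2 \cdot 4 \cdot 9 = 72$)
$\left(-10\right) \left(-5\right) - \left(6 + m\right) = \left(-10\right) \left(-5\right) - 78 = 50 - 78 = -28$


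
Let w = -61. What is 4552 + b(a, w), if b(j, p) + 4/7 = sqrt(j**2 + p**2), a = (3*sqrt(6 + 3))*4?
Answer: 31860/7 + sqrt(5017) ≈ 4622.3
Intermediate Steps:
a = 36 (a = (3*sqrt(9))*4 = (3*3)*4 = 9*4 = 36)
b(j, p) = -4/7 + sqrt(j**2 + p**2)
4552 + b(a, w) = 4552 + (-4/7 + sqrt(36**2 + (-61)**2)) = 4552 + (-4/7 + sqrt(1296 + 3721)) = 4552 + (-4/7 + sqrt(5017)) = 31860/7 + sqrt(5017)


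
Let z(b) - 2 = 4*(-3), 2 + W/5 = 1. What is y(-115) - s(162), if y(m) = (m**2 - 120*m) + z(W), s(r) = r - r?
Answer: 27015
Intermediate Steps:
W = -5 (W = -10 + 5*1 = -10 + 5 = -5)
s(r) = 0
z(b) = -10 (z(b) = 2 + 4*(-3) = 2 - 12 = -10)
y(m) = -10 + m**2 - 120*m (y(m) = (m**2 - 120*m) - 10 = -10 + m**2 - 120*m)
y(-115) - s(162) = (-10 + (-115)**2 - 120*(-115)) - 1*0 = (-10 + 13225 + 13800) + 0 = 27015 + 0 = 27015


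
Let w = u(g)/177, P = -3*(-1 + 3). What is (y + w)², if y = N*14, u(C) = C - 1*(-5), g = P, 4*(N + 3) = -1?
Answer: 259499881/125316 ≈ 2070.8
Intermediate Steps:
N = -13/4 (N = -3 + (¼)*(-1) = -3 - ¼ = -13/4 ≈ -3.2500)
P = -6 (P = -3*2 = -6)
g = -6
u(C) = 5 + C (u(C) = C + 5 = 5 + C)
y = -91/2 (y = -13/4*14 = -91/2 ≈ -45.500)
w = -1/177 (w = (5 - 6)/177 = -1*1/177 = -1/177 ≈ -0.0056497)
(y + w)² = (-91/2 - 1/177)² = (-16109/354)² = 259499881/125316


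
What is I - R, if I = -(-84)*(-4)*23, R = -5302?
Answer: -2426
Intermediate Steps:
I = -7728 (I = -28*12*23 = -336*23 = -7728)
I - R = -7728 - 1*(-5302) = -7728 + 5302 = -2426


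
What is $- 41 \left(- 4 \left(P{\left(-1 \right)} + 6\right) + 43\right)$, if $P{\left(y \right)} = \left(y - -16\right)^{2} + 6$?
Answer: $37105$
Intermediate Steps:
$P{\left(y \right)} = 6 + \left(16 + y\right)^{2}$ ($P{\left(y \right)} = \left(y + 16\right)^{2} + 6 = \left(16 + y\right)^{2} + 6 = 6 + \left(16 + y\right)^{2}$)
$- 41 \left(- 4 \left(P{\left(-1 \right)} + 6\right) + 43\right) = - 41 \left(- 4 \left(\left(6 + \left(16 - 1\right)^{2}\right) + 6\right) + 43\right) = - 41 \left(- 4 \left(\left(6 + 15^{2}\right) + 6\right) + 43\right) = - 41 \left(- 4 \left(\left(6 + 225\right) + 6\right) + 43\right) = - 41 \left(- 4 \left(231 + 6\right) + 43\right) = - 41 \left(\left(-4\right) 237 + 43\right) = - 41 \left(-948 + 43\right) = \left(-41\right) \left(-905\right) = 37105$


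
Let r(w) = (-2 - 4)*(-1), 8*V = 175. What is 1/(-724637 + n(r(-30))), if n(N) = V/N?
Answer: -48/34782401 ≈ -1.3800e-6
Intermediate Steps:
V = 175/8 (V = (1/8)*175 = 175/8 ≈ 21.875)
r(w) = 6 (r(w) = -6*(-1) = 6)
n(N) = 175/(8*N)
1/(-724637 + n(r(-30))) = 1/(-724637 + (175/8)/6) = 1/(-724637 + (175/8)*(1/6)) = 1/(-724637 + 175/48) = 1/(-34782401/48) = -48/34782401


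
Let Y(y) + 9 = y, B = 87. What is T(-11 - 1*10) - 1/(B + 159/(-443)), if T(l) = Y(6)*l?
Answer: 2417623/38382 ≈ 62.988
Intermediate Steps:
Y(y) = -9 + y
T(l) = -3*l (T(l) = (-9 + 6)*l = -3*l)
T(-11 - 1*10) - 1/(B + 159/(-443)) = -3*(-11 - 1*10) - 1/(87 + 159/(-443)) = -3*(-11 - 10) - 1/(87 + 159*(-1/443)) = -3*(-21) - 1/(87 - 159/443) = 63 - 1/38382/443 = 63 - 1*443/38382 = 63 - 443/38382 = 2417623/38382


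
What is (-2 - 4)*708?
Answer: -4248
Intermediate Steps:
(-2 - 4)*708 = -6*708 = -4248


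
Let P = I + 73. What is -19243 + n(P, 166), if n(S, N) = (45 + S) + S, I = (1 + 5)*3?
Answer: -19016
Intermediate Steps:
I = 18 (I = 6*3 = 18)
P = 91 (P = 18 + 73 = 91)
n(S, N) = 45 + 2*S
-19243 + n(P, 166) = -19243 + (45 + 2*91) = -19243 + (45 + 182) = -19243 + 227 = -19016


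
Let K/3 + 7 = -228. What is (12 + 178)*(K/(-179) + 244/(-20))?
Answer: -280972/179 ≈ -1569.7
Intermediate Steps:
K = -705 (K = -21 + 3*(-228) = -21 - 684 = -705)
(12 + 178)*(K/(-179) + 244/(-20)) = (12 + 178)*(-705/(-179) + 244/(-20)) = 190*(-705*(-1/179) + 244*(-1/20)) = 190*(705/179 - 61/5) = 190*(-7394/895) = -280972/179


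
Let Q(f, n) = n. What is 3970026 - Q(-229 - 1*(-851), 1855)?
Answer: 3968171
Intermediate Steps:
3970026 - Q(-229 - 1*(-851), 1855) = 3970026 - 1*1855 = 3970026 - 1855 = 3968171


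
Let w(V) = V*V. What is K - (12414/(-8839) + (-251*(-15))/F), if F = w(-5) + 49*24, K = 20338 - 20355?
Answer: -198835484/10615639 ≈ -18.730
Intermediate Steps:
w(V) = V**2
K = -17
F = 1201 (F = (-5)**2 + 49*24 = 25 + 1176 = 1201)
K - (12414/(-8839) + (-251*(-15))/F) = -17 - (12414/(-8839) - 251*(-15)/1201) = -17 - (12414*(-1/8839) + 3765*(1/1201)) = -17 - (-12414/8839 + 3765/1201) = -17 - 1*18369621/10615639 = -17 - 18369621/10615639 = -198835484/10615639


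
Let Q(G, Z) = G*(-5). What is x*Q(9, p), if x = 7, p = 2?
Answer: -315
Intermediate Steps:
Q(G, Z) = -5*G
x*Q(9, p) = 7*(-5*9) = 7*(-45) = -315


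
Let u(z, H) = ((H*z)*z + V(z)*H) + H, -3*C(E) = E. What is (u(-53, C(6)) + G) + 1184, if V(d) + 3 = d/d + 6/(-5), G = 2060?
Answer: -11848/5 ≈ -2369.6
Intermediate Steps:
C(E) = -E/3
V(d) = -16/5 (V(d) = -3 + (d/d + 6/(-5)) = -3 + (1 + 6*(-⅕)) = -3 + (1 - 6/5) = -3 - ⅕ = -16/5)
u(z, H) = -11*H/5 + H*z² (u(z, H) = ((H*z)*z - 16*H/5) + H = (H*z² - 16*H/5) + H = (-16*H/5 + H*z²) + H = -11*H/5 + H*z²)
(u(-53, C(6)) + G) + 1184 = ((-⅓*6)*(-11 + 5*(-53)²)/5 + 2060) + 1184 = ((⅕)*(-2)*(-11 + 5*2809) + 2060) + 1184 = ((⅕)*(-2)*(-11 + 14045) + 2060) + 1184 = ((⅕)*(-2)*14034 + 2060) + 1184 = (-28068/5 + 2060) + 1184 = -17768/5 + 1184 = -11848/5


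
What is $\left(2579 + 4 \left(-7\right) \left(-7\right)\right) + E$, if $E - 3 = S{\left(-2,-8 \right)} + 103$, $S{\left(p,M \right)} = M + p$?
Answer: $2871$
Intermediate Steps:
$E = 96$ ($E = 3 + \left(\left(-8 - 2\right) + 103\right) = 3 + \left(-10 + 103\right) = 3 + 93 = 96$)
$\left(2579 + 4 \left(-7\right) \left(-7\right)\right) + E = \left(2579 + 4 \left(-7\right) \left(-7\right)\right) + 96 = \left(2579 - -196\right) + 96 = \left(2579 + 196\right) + 96 = 2775 + 96 = 2871$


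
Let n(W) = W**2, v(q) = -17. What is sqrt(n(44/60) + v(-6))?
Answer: 2*I*sqrt(926)/15 ≈ 4.0574*I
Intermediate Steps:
sqrt(n(44/60) + v(-6)) = sqrt((44/60)**2 - 17) = sqrt((44*(1/60))**2 - 17) = sqrt((11/15)**2 - 17) = sqrt(121/225 - 17) = sqrt(-3704/225) = 2*I*sqrt(926)/15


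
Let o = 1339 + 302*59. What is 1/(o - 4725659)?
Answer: -1/4706502 ≈ -2.1247e-7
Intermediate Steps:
o = 19157 (o = 1339 + 17818 = 19157)
1/(o - 4725659) = 1/(19157 - 4725659) = 1/(-4706502) = -1/4706502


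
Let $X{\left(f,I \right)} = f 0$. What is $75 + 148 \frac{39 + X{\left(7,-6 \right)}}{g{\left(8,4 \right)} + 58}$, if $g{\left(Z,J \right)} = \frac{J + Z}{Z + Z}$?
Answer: $\frac{40713}{235} \approx 173.25$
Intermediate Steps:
$X{\left(f,I \right)} = 0$
$g{\left(Z,J \right)} = \frac{J + Z}{2 Z}$
$75 + 148 \frac{39 + X{\left(7,-6 \right)}}{g{\left(8,4 \right)} + 58} = 75 + 148 \frac{39 + 0}{\frac{4 + 8}{2 \cdot 8} + 58} = 75 + 148 \frac{39}{\frac{1}{2} \cdot \frac{1}{8} \cdot 12 + 58} = 75 + 148 \frac{39}{\frac{3}{4} + 58} = 75 + 148 \frac{39}{\frac{235}{4}} = 75 + 148 \cdot 39 \cdot \frac{4}{235} = 75 + 148 \cdot \frac{156}{235} = 75 + \frac{23088}{235} = \frac{40713}{235}$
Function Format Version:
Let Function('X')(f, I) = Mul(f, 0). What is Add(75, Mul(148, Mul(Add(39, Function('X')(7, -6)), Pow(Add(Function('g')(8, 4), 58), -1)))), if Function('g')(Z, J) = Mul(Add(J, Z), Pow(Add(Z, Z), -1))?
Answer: Rational(40713, 235) ≈ 173.25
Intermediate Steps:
Function('X')(f, I) = 0
Function('g')(Z, J) = Mul(Rational(1, 2), Pow(Z, -1), Add(J, Z)) (Function('g')(Z, J) = Mul(Add(J, Z), Pow(Mul(2, Z), -1)) = Mul(Add(J, Z), Mul(Rational(1, 2), Pow(Z, -1))) = Mul(Rational(1, 2), Pow(Z, -1), Add(J, Z)))
Add(75, Mul(148, Mul(Add(39, Function('X')(7, -6)), Pow(Add(Function('g')(8, 4), 58), -1)))) = Add(75, Mul(148, Mul(Add(39, 0), Pow(Add(Mul(Rational(1, 2), Pow(8, -1), Add(4, 8)), 58), -1)))) = Add(75, Mul(148, Mul(39, Pow(Add(Mul(Rational(1, 2), Rational(1, 8), 12), 58), -1)))) = Add(75, Mul(148, Mul(39, Pow(Add(Rational(3, 4), 58), -1)))) = Add(75, Mul(148, Mul(39, Pow(Rational(235, 4), -1)))) = Add(75, Mul(148, Mul(39, Rational(4, 235)))) = Add(75, Mul(148, Rational(156, 235))) = Add(75, Rational(23088, 235)) = Rational(40713, 235)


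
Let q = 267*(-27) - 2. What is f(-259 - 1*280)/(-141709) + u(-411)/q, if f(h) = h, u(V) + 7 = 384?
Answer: -49537564/1021863599 ≈ -0.048478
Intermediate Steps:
q = -7211 (q = -7209 - 2 = -7211)
u(V) = 377 (u(V) = -7 + 384 = 377)
f(-259 - 1*280)/(-141709) + u(-411)/q = (-259 - 1*280)/(-141709) + 377/(-7211) = (-259 - 280)*(-1/141709) + 377*(-1/7211) = -539*(-1/141709) - 377/7211 = 539/141709 - 377/7211 = -49537564/1021863599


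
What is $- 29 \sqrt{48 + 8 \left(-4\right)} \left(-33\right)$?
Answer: $3828$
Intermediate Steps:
$- 29 \sqrt{48 + 8 \left(-4\right)} \left(-33\right) = - 29 \sqrt{48 - 32} \left(-33\right) = - 29 \sqrt{16} \left(-33\right) = \left(-29\right) 4 \left(-33\right) = \left(-116\right) \left(-33\right) = 3828$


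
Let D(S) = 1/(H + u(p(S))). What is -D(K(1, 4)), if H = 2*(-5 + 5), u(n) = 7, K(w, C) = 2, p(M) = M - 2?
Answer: -1/7 ≈ -0.14286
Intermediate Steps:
p(M) = -2 + M
H = 0 (H = 2*0 = 0)
D(S) = 1/7 (D(S) = 1/(0 + 7) = 1/7)
-D(K(1, 4)) = -1*1/7 = -1/7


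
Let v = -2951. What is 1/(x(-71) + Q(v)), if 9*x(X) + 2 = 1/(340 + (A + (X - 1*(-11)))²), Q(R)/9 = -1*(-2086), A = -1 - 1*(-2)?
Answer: 3821/71734605 ≈ 5.3266e-5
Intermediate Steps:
A = 1 (A = -1 + 2 = 1)
Q(R) = 18774 (Q(R) = 9*(-1*(-2086)) = 9*2086 = 18774)
x(X) = -2/9 + 1/(9*(340 + (12 + X)²)) (x(X) = -2/9 + 1/(9*(340 + (1 + (X - 1*(-11)))²)) = -2/9 + 1/(9*(340 + (1 + (X + 11))²)) = -2/9 + 1/(9*(340 + (1 + (11 + X))²)) = -2/9 + 1/(9*(340 + (12 + X)²)))
1/(x(-71) + Q(v)) = 1/((-679 - 2*(12 - 71)²)/(9*(340 + (12 - 71)²)) + 18774) = 1/((-679 - 2*(-59)²)/(9*(340 + (-59)²)) + 18774) = 1/((-679 - 2*3481)/(9*(340 + 3481)) + 18774) = 1/((⅑)*(-679 - 6962)/3821 + 18774) = 1/((⅑)*(1/3821)*(-7641) + 18774) = 1/(-849/3821 + 18774) = 1/(71734605/3821) = 3821/71734605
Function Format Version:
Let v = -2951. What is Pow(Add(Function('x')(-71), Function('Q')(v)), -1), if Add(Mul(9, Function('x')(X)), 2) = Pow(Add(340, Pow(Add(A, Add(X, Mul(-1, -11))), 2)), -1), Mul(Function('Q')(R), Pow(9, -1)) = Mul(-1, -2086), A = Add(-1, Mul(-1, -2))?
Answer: Rational(3821, 71734605) ≈ 5.3266e-5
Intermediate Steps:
A = 1 (A = Add(-1, 2) = 1)
Function('Q')(R) = 18774 (Function('Q')(R) = Mul(9, Mul(-1, -2086)) = Mul(9, 2086) = 18774)
Function('x')(X) = Add(Rational(-2, 9), Mul(Rational(1, 9), Pow(Add(340, Pow(Add(12, X), 2)), -1))) (Function('x')(X) = Add(Rational(-2, 9), Mul(Rational(1, 9), Pow(Add(340, Pow(Add(1, Add(X, Mul(-1, -11))), 2)), -1))) = Add(Rational(-2, 9), Mul(Rational(1, 9), Pow(Add(340, Pow(Add(1, Add(X, 11)), 2)), -1))) = Add(Rational(-2, 9), Mul(Rational(1, 9), Pow(Add(340, Pow(Add(1, Add(11, X)), 2)), -1))) = Add(Rational(-2, 9), Mul(Rational(1, 9), Pow(Add(340, Pow(Add(12, X), 2)), -1))))
Pow(Add(Function('x')(-71), Function('Q')(v)), -1) = Pow(Add(Mul(Rational(1, 9), Pow(Add(340, Pow(Add(12, -71), 2)), -1), Add(-679, Mul(-2, Pow(Add(12, -71), 2)))), 18774), -1) = Pow(Add(Mul(Rational(1, 9), Pow(Add(340, Pow(-59, 2)), -1), Add(-679, Mul(-2, Pow(-59, 2)))), 18774), -1) = Pow(Add(Mul(Rational(1, 9), Pow(Add(340, 3481), -1), Add(-679, Mul(-2, 3481))), 18774), -1) = Pow(Add(Mul(Rational(1, 9), Pow(3821, -1), Add(-679, -6962)), 18774), -1) = Pow(Add(Mul(Rational(1, 9), Rational(1, 3821), -7641), 18774), -1) = Pow(Add(Rational(-849, 3821), 18774), -1) = Pow(Rational(71734605, 3821), -1) = Rational(3821, 71734605)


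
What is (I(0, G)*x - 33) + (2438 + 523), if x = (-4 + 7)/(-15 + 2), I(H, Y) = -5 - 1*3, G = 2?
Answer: 38088/13 ≈ 2929.8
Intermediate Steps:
I(H, Y) = -8 (I(H, Y) = -5 - 3 = -8)
x = -3/13 (x = 3/(-13) = 3*(-1/13) = -3/13 ≈ -0.23077)
(I(0, G)*x - 33) + (2438 + 523) = (-8*(-3/13) - 33) + (2438 + 523) = (24/13 - 33) + 2961 = -405/13 + 2961 = 38088/13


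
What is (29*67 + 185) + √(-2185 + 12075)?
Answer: 2128 + √9890 ≈ 2227.4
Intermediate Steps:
(29*67 + 185) + √(-2185 + 12075) = (1943 + 185) + √9890 = 2128 + √9890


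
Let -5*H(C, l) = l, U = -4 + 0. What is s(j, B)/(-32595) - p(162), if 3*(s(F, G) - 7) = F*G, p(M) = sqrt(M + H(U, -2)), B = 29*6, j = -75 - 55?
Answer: 2511/10865 - 2*sqrt(1015)/5 ≈ -12.513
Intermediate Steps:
j = -130
B = 174
U = -4
H(C, l) = -l/5
p(M) = sqrt(2/5 + M) (p(M) = sqrt(M - 1/5*(-2)) = sqrt(M + 2/5) = sqrt(2/5 + M))
s(F, G) = 7 + F*G/3 (s(F, G) = 7 + (F*G)/3 = 7 + F*G/3)
s(j, B)/(-32595) - p(162) = (7 + (1/3)*(-130)*174)/(-32595) - sqrt(10 + 25*162)/5 = (7 - 7540)*(-1/32595) - sqrt(10 + 4050)/5 = -7533*(-1/32595) - sqrt(4060)/5 = 2511/10865 - 2*sqrt(1015)/5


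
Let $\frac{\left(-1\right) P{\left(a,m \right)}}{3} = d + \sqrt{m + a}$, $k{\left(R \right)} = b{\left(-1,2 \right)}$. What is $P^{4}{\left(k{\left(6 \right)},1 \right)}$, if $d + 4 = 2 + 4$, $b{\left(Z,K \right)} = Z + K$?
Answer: $5508 + 3888 \sqrt{2} \approx 11006.0$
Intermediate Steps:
$b{\left(Z,K \right)} = K + Z$
$k{\left(R \right)} = 1$ ($k{\left(R \right)} = 2 - 1 = 1$)
$d = 2$ ($d = -4 + \left(2 + 4\right) = -4 + 6 = 2$)
$P{\left(a,m \right)} = -6 - 3 \sqrt{a + m}$ ($P{\left(a,m \right)} = - 3 \left(2 + \sqrt{m + a}\right) = - 3 \left(2 + \sqrt{a + m}\right) = -6 - 3 \sqrt{a + m}$)
$P^{4}{\left(k{\left(6 \right)},1 \right)} = \left(-6 - 3 \sqrt{1 + 1}\right)^{4} = \left(-6 - 3 \sqrt{2}\right)^{4}$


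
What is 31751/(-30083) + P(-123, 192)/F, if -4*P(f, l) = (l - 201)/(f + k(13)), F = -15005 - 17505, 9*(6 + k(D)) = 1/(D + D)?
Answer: -62315392176301/59041759182100 ≈ -1.0554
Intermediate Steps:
k(D) = -6 + 1/(18*D) (k(D) = -6 + 1/(9*(D + D)) = -6 + 1/(9*((2*D))) = -6 + (1/(2*D))/9 = -6 + 1/(18*D))
F = -32510
P(f, l) = -(-201 + l)/(4*(-1403/234 + f)) (P(f, l) = -(l - 201)/(4*(f + (-6 + (1/18)/13))) = -(-201 + l)/(4*(f + (-6 + (1/18)*(1/13)))) = -(-201 + l)/(4*(f + (-6 + 1/234))) = -(-201 + l)/(4*(f - 1403/234)) = -(-201 + l)/(4*(-1403/234 + f)))
31751/(-30083) + P(-123, 192)/F = 31751/(-30083) + (117*(201 - 1*192)/(2*(-1403 + 234*(-123))))/(-32510) = 31751*(-1/30083) + (117*(201 - 192)/(2*(-1403 - 28782)))*(-1/32510) = -31751/30083 + ((117/2)*9/(-30185))*(-1/32510) = -31751/30083 + ((117/2)*(-1/30185)*9)*(-1/32510) = -31751/30083 - 1053/60370*(-1/32510) = -31751/30083 + 1053/1962628700 = -62315392176301/59041759182100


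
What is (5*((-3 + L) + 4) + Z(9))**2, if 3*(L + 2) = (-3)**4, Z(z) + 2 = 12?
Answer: 19600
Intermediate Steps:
Z(z) = 10 (Z(z) = -2 + 12 = 10)
L = 25 (L = -2 + (1/3)*(-3)**4 = -2 + (1/3)*81 = -2 + 27 = 25)
(5*((-3 + L) + 4) + Z(9))**2 = (5*((-3 + 25) + 4) + 10)**2 = (5*(22 + 4) + 10)**2 = (5*26 + 10)**2 = (130 + 10)**2 = 140**2 = 19600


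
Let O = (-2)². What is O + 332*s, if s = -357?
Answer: -118520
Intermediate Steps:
O = 4
O + 332*s = 4 + 332*(-357) = 4 - 118524 = -118520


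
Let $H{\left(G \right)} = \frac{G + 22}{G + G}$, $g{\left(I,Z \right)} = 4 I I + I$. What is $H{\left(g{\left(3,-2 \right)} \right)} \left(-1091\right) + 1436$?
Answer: $\frac{45457}{78} \approx 582.78$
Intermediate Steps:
$g{\left(I,Z \right)} = I + 4 I^{2}$ ($g{\left(I,Z \right)} = 4 I^{2} + I = I + 4 I^{2}$)
$H{\left(G \right)} = \frac{22 + G}{2 G}$
$H{\left(g{\left(3,-2 \right)} \right)} \left(-1091\right) + 1436 = \frac{22 + 3 \left(1 + 4 \cdot 3\right)}{2 \cdot 3 \left(1 + 4 \cdot 3\right)} \left(-1091\right) + 1436 = \frac{22 + 3 \left(1 + 12\right)}{2 \cdot 3 \left(1 + 12\right)} \left(-1091\right) + 1436 = \frac{22 + 3 \cdot 13}{2 \cdot 3 \cdot 13} \left(-1091\right) + 1436 = \frac{22 + 39}{2 \cdot 39} \left(-1091\right) + 1436 = \frac{1}{2} \cdot \frac{1}{39} \cdot 61 \left(-1091\right) + 1436 = \frac{61}{78} \left(-1091\right) + 1436 = - \frac{66551}{78} + 1436 = \frac{45457}{78}$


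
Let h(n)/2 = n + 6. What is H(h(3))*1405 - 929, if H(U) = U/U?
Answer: 476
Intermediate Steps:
h(n) = 12 + 2*n (h(n) = 2*(n + 6) = 2*(6 + n) = 12 + 2*n)
H(U) = 1
H(h(3))*1405 - 929 = 1*1405 - 929 = 1405 - 929 = 476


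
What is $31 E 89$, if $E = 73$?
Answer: $201407$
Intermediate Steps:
$31 E 89 = 31 \cdot 73 \cdot 89 = 2263 \cdot 89 = 201407$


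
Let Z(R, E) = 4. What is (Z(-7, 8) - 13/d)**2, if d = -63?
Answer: 70225/3969 ≈ 17.693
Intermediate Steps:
(Z(-7, 8) - 13/d)**2 = (4 - 13/(-63))**2 = (4 - 13*(-1/63))**2 = (4 + 13/63)**2 = (265/63)**2 = 70225/3969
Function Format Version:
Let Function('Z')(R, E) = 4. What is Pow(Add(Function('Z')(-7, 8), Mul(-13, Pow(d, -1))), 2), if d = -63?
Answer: Rational(70225, 3969) ≈ 17.693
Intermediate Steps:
Pow(Add(Function('Z')(-7, 8), Mul(-13, Pow(d, -1))), 2) = Pow(Add(4, Mul(-13, Pow(-63, -1))), 2) = Pow(Add(4, Mul(-13, Rational(-1, 63))), 2) = Pow(Add(4, Rational(13, 63)), 2) = Pow(Rational(265, 63), 2) = Rational(70225, 3969)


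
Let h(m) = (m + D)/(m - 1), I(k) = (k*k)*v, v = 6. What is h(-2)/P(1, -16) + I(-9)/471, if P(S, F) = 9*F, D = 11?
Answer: 7933/7536 ≈ 1.0527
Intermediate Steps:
I(k) = 6*k² (I(k) = (k*k)*6 = k²*6 = 6*k²)
h(m) = (11 + m)/(-1 + m) (h(m) = (m + 11)/(m - 1) = (11 + m)/(-1 + m))
h(-2)/P(1, -16) + I(-9)/471 = ((11 - 2)/(-1 - 2))/((9*(-16))) + (6*(-9)²)/471 = (9/(-3))/(-144) + (6*81)*(1/471) = -⅓*9*(-1/144) + 486*(1/471) = -3*(-1/144) + 162/157 = 1/48 + 162/157 = 7933/7536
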